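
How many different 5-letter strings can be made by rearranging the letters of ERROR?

20

Letter multiplicities in ERROR: E×1, O×1, R×3.
The number of distinct arrangements is 5!/(3!) = 120/6 = 20.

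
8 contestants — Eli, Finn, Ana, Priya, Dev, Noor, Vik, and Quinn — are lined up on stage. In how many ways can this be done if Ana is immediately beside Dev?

10080

Treat {Ana, Dev} as a single unit. There are 7 units to order, and the pair itself can be ordered 2 ways.
That gives 2 × 7! = 2 × 5040 = 10080.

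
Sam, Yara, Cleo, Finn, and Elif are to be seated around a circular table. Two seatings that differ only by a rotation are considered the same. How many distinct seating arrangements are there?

Seat Sam anywhere (absorbing the rotational symmetry), then permute the other 4: (4)! = 24.

24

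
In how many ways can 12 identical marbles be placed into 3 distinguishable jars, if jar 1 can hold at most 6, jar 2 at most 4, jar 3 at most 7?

Without the upper bounds there are C(14,2) = 91 ways to split 12 among 3 jars.
Subtract solutions that violate a single cap (substitute x_i' = x_i − (cap_i+1)): x_1 ≥ 7 gives C(7,2) = 21; x_2 ≥ 5 gives C(9,2) = 36; x_3 ≥ 8 gives C(6,2) = 15. Together 72.
Add back pairs where two caps are both exceeded: 1 + 0 + 0 = 1.
By inclusion–exclusion the count is 91 − 72 + 1 = 20.

20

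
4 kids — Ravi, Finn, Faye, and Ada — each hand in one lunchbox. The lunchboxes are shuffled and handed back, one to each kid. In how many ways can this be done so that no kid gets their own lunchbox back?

9

Count assignments avoiding every fixed point. For any j of the 4 kids fixed to their own lunchbox, the other 4−j can be arranged in (4−j)! ways.
By inclusion–exclusion this is Σ_{j=0}^{4} (−1)^j C(4,j)·(4−j)!.
Computing: 24 − 24 + 12 − 4 + 1 = 9.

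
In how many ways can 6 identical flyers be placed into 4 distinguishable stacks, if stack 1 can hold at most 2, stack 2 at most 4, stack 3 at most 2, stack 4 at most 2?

23

By stars and bars, unrestricted non-negative solutions to x_1+…+x_4 = 6 number C(6+3,3) = 84.
Subtract solutions that violate a single cap (substitute x_i' = x_i − (cap_i+1)): x_1 ≥ 3 gives C(6,3) = 20; x_2 ≥ 5 gives C(4,3) = 4; x_3 ≥ 3 gives C(6,3) = 20; x_4 ≥ 3 gives C(6,3) = 20. Together 64.
Add back pairs where two caps are both exceeded: 0 + 1 + 1 + 0 + 0 + 1 = 3.
By inclusion–exclusion the count is 84 − 64 + 3 = 23.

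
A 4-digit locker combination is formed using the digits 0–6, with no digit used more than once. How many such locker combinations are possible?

840

With no repetition, fill the 4 digits in order: 7 choices, then 6, down to 4.
7 × 6 × 5 × 4 = 840.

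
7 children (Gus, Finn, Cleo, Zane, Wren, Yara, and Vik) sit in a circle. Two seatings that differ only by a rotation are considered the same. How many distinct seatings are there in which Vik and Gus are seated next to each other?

240

Glue Vik and Gus into a block (2 internal orders). Seating 6 units around a circle gives (5)! arrangements.
So 2 × (5)! = 2 × 120 = 240.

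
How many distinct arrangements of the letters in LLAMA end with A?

12

With the last slot taken by A, it remains to arrange the other 4 letters (LLMA).
Those 4 letters have L appearing twice, giving (4)!/(2!) = 12.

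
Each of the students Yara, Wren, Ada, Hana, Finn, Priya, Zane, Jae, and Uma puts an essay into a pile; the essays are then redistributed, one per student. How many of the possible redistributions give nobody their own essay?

133496

Let Aᵢ be the assignments in which student i gets their own essay. We want the size of the complement of A₁∪…∪A_9.
By inclusion–exclusion this is Σ_{j=0}^{9} (−1)^j C(9,j)·(9−j)!.
Computing: 362880 − 362880 + 181440 − 60480 + 15120 − 3024 + 504 − 72 + 9 − 1 = 133496.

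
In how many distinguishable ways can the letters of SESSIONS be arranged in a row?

The 8 letters of SESSIONS have repeats: S appearing 4 times.
The number of distinct arrangements is 8!/(4!) = 40320/24 = 1680.

1680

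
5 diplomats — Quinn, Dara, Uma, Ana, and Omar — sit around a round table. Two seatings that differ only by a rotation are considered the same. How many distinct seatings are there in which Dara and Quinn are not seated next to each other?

12

All circular seatings of 5 people number (4)! = 24.
Seatings with Dara beside Quinn: treat them as a block with 2 internal orders, giving 2 × (3)! = 12.
Subtracting, 24 − 12 = 12.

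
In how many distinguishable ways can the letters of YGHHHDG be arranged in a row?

The 7 letters of YGHHHDG have repeats: G appearing twice and H appearing 3 times.
So there are 7! / (3!·2!) = 420 distinguishable arrangements.

420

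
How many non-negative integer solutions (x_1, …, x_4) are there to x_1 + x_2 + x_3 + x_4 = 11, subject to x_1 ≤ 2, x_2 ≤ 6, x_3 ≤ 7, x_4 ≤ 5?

Ignoring the caps, the number of non-negative solutions to x_1+…+x_4 = 11 is C(14,3) = 364.
Subtract solutions that violate a single cap (substitute x_i' = x_i − (cap_i+1)): x_1 ≥ 3 gives C(11,3) = 165; x_2 ≥ 7 gives C(7,3) = 35; x_3 ≥ 8 gives C(6,3) = 20; x_4 ≥ 6 gives C(8,3) = 56. Together 276.
Add back pairs where two caps are both exceeded: 4 + 1 + 10 + 0 + 0 + 0 = 15.
By inclusion–exclusion the count is 364 − 276 + 15 = 103.

103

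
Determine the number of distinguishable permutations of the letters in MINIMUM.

Letter multiplicities in MINIMUM: I×2, M×3, N×1, U×1.
So there are 7! / (3!·2!) = 420 distinguishable arrangements.

420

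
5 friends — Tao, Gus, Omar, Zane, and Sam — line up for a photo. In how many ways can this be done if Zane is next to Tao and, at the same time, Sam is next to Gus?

24

Treat {Zane,Tao} as one block (2 orders) and {Sam,Gus} as another (2 orders).
That leaves 3 units to arrange: 2 × 2 × 3! = 4 × 6 = 24.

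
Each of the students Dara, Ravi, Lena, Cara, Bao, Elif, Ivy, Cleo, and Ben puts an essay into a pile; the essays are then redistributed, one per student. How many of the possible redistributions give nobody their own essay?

Let Aᵢ be the assignments in which student i gets their own essay. We want the size of the complement of A₁∪…∪A_9.
By inclusion–exclusion this is Σ_{j=0}^{9} (−1)^j C(9,j)·(9−j)!.
Computing: 362880 − 362880 + 181440 − 60480 + 15120 − 3024 + 504 − 72 + 9 − 1 = 133496.

133496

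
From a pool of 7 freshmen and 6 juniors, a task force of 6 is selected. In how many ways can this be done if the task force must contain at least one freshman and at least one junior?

1708

With no constraint there are C(13,6) = 1716 possible selections.
Selections missing a whole group: no freshmen → C(6,6) = 1; no juniors → C(7,6) = 7.
Both groups omitted at once is impossible, so 1716 − 8 = 1708.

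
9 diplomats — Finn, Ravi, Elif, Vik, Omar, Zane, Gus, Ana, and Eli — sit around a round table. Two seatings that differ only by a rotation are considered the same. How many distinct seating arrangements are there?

40320

Seat Finn anywhere (absorbing the rotational symmetry), then permute the other 8: (8)! = 40320.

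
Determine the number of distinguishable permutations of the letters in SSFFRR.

SSFFRR has 6 letters with F appearing twice, R appearing twice, and S appearing twice.
Dividing 6! = 720 by 2!·2!·2! = 8 for the repeated letters gives 90.

90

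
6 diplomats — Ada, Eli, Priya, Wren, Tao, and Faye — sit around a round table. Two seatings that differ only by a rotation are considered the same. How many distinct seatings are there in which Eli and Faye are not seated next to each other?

All circular seatings of 6 people number (5)! = 120.
Those with Eli next to Faye: fuse the pair into one unit and seat 5 units around a circle — 2·(4)! = 48.
Subtracting, 120 − 48 = 72.

72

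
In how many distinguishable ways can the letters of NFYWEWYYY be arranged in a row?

7560

NFYWEWYYY has 9 letters with W appearing twice and Y appearing 4 times.
So there are 9! / (4!·2!) = 7560 distinguishable arrangements.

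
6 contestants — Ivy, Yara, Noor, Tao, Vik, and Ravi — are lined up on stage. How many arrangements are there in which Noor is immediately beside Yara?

240

Place the 4 others and the Noor-Yara pair as 5 objects in a line; the pair has 2 internal arrangements.
So the count is 2·(5)! = 240.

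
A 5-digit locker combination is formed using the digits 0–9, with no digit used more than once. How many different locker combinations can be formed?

Choose and order 5 of the 10 symbols: the first digit has 10 options, the next 9, and so on down to 6.
10 × 9 × 8 × 7 × 6 = 30240.

30240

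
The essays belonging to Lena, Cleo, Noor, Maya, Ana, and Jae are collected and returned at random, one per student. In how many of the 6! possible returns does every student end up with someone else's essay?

Let Aᵢ be the assignments in which student i gets their own essay. We want the size of the complement of A₁∪…∪A_6.
By inclusion–exclusion this is Σ_{j=0}^{6} (−1)^j C(6,j)·(6−j)!.
Computing: 720 − 720 + 360 − 120 + 30 − 6 + 1 = 265.

265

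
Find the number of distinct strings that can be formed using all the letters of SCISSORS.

SCISSORS has 8 letters with S appearing 4 times.
The number of distinct arrangements is 8!/(4!) = 40320/24 = 1680.

1680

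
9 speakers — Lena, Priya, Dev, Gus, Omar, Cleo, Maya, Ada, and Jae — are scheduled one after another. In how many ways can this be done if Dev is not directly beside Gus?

282240

There are 9! = 362880 arrangements in all. If Dev and Gus are adjacent, merging them into one block gives 2·(8)! = 80640 arrangements.
So 362880 − 80640 = 282240 arrangements keep them apart.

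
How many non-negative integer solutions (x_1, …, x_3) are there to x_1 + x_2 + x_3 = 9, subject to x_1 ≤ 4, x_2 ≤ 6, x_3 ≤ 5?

24

Without the upper bounds there are C(11,2) = 55 ways to split 9 among 3 variables.
Subtract solutions that violate a single cap (substitute x_i' = x_i − (cap_i+1)): x_1 ≥ 5 gives C(6,2) = 15; x_2 ≥ 7 gives C(4,2) = 6; x_3 ≥ 6 gives C(5,2) = 10. Together 31.
No two caps can be exceeded simultaneously, so the pair terms are all 0.
By inclusion–exclusion the count is 55 − 31 + 0 = 24.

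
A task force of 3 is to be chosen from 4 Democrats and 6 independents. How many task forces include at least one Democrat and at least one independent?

Total 3-person selections from all 10: C(10,3) = 120.
Selections missing a whole group: no Democrats → C(6,3) = 20; no independents → C(4,3) = 4.
Both groups omitted at once is impossible, so 120 − 24 = 96.

96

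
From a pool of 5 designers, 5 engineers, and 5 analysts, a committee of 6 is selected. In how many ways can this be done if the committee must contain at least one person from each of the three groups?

Unrestricted: C(15,6) = 5005 ways to pick any 6 of the 15.
Selections missing a whole group: no designers → C(10,6) = 210; no engineers → C(10,6) = 210; no analysts → C(10,6) = 210.
Add back selections omitting two groups (i.e. drawn from a single group): C(5,6) + C(5,6) + C(5,6) = 0.
By inclusion–exclusion: 5005 − 630 + 0 = 4375.

4375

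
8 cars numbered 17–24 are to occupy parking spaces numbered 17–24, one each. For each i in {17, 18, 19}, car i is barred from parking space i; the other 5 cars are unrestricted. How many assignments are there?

27240

Let Aᵢ (for i ∈ {17, 18, 19}) be the placements that put car i in its forbidden parking space. Any j of these fix j positions, leaving (8−j)! ways to fill the rest, and there are C(3,j) ways to pick which j.
By inclusion–exclusion, the number of valid placements is Σ_{j=0}^{3} (−1)^j C(3,j)·(8−j)!.
Computing: 40320 − 15120 + 2160 − 120 = 27240.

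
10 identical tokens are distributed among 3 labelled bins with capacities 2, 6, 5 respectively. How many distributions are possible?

9

Ignoring the caps, the number of non-negative solutions to x_1+…+x_3 = 10 is C(12,2) = 66.
Subtract solutions that violate a single cap (substitute x_i' = x_i − (cap_i+1)): x_1 ≥ 3 gives C(9,2) = 36; x_2 ≥ 7 gives C(5,2) = 10; x_3 ≥ 6 gives C(6,2) = 15. Together 61.
Add back pairs where two caps are both exceeded: 1 + 3 + 0 = 4.
By inclusion–exclusion the count is 66 − 61 + 4 = 9.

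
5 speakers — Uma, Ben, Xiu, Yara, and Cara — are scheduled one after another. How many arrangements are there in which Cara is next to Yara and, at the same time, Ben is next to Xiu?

Treat {Cara,Yara} as one block (2 orders) and {Ben,Xiu} as another (2 orders).
That leaves 3 units to arrange: 2 × 2 × 3! = 4 × 6 = 24.

24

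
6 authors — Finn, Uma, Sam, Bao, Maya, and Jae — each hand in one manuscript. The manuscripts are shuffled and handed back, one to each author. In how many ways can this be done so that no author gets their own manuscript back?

265

Let Aᵢ be the assignments in which author i gets their own manuscript. We want the size of the complement of A₁∪…∪A_6.
By inclusion–exclusion this is Σ_{j=0}^{6} (−1)^j C(6,j)·(6−j)!.
Computing: 720 − 720 + 360 − 120 + 30 − 6 + 1 = 265.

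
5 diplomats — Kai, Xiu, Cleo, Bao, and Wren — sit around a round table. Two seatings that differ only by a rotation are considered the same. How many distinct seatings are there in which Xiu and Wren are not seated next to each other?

Without the restriction there are (4)! = 24 seatings.
Those with Xiu next to Wren: fuse the pair into one unit and seat 4 units around a circle — 2·(3)! = 12.
Subtracting, 24 − 12 = 12.

12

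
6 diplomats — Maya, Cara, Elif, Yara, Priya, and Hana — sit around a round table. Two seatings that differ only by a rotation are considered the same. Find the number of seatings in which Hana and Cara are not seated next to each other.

Without the restriction there are (5)! = 120 seatings.
Those with Hana next to Cara: fuse the pair into one unit and seat 5 units around a circle — 2·(4)! = 48.
Subtracting, 120 − 48 = 72.

72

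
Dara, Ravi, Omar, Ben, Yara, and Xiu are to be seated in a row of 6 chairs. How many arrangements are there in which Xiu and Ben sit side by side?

240

Glue Xiu and Ben into one block (2 internal orders), leaving 5 units to arrange in a row.
So the count is 2·(5)! = 240.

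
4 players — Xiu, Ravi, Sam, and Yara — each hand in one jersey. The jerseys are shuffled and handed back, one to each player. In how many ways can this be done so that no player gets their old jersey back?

9

This is the derangement count D_4: permutations of 4 items with no fixed point.
By inclusion–exclusion this is Σ_{j=0}^{4} (−1)^j C(4,j)·(4−j)!.
Computing: 24 − 24 + 12 − 4 + 1 = 9.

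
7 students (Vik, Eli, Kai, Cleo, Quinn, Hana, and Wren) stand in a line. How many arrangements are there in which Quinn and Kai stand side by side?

1440

Treat {Quinn, Kai} as a single unit. There are 6 units to order, and the pair itself can be ordered 2 ways.
So the count is 2·(6)! = 1440.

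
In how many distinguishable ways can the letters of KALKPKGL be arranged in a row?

Letter multiplicities in KALKPKGL: A×1, G×1, K×3, L×2, P×1.
Dividing 8! = 40320 by 3!·2! = 12 for the repeated letters gives 3360.

3360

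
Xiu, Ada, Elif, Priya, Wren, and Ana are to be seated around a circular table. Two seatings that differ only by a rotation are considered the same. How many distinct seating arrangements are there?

120

Around a circle, 6 distinct people have 6!/6 = (5)! = 120 rotationally distinct seatings.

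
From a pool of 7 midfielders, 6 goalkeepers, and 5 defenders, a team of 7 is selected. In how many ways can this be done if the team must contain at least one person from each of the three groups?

28987

Total 7-person selections from all 18: C(18,7) = 31824.
Subtract selections that omit an entire group: no midfielders → C(11,7) = 330; no goalkeepers → C(12,7) = 792; no defenders → C(13,7) = 1716.
Add back selections omitting two groups (i.e. drawn from a single group): C(7,7) + C(6,7) + C(5,7) = 1.
By inclusion–exclusion: 31824 − 2838 + 1 = 28987.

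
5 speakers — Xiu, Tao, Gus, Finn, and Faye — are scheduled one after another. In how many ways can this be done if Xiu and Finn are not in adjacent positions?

72

Of the 5! = 120 arrangements, those with Xiu and Finn adjacent number 2 × 4! = 48 (treat the pair as a block with 2 internal orders).
So 120 − 48 = 72 arrangements keep them apart.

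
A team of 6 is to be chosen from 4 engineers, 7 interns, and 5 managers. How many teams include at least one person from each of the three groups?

6545

With no constraint there are C(16,6) = 8008 possible selections.
Subtract selections that omit an entire group: no engineers → C(12,6) = 924; no interns → C(9,6) = 84; no managers → C(11,6) = 462.
Add back selections omitting two groups (i.e. drawn from a single group): C(4,6) + C(7,6) + C(5,6) = 7.
By inclusion–exclusion: 8008 − 1470 + 7 = 6545.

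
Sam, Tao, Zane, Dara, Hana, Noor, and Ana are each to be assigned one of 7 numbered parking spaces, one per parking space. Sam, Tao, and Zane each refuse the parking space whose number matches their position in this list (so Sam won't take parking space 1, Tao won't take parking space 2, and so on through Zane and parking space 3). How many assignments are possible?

3216

Let Aᵢ (for i ∈ {1, 2, 3}) be the placements that put person i in their forbidden parking space. Any j of these fix j positions, leaving (7−j)! ways to fill the rest, and there are C(3,j) ways to pick which j.
By inclusion–exclusion, the number of valid placements is Σ_{j=0}^{3} (−1)^j C(3,j)·(7−j)!.
Computing: 5040 − 2160 + 360 − 24 = 3216.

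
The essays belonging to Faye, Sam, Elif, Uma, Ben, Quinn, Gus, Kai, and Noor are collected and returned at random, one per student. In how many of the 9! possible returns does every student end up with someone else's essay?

133496

This is the derangement count D_9: permutations of 9 items with no fixed point.
By inclusion–exclusion this is Σ_{j=0}^{9} (−1)^j C(9,j)·(9−j)!.
Computing: 362880 − 362880 + 181440 − 60480 + 15120 − 3024 + 504 − 72 + 9 − 1 = 133496.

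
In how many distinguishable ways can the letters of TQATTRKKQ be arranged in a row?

15120

TQATTRKKQ has 9 letters with K appearing twice, Q appearing twice, and T appearing 3 times.
So there are 9! / (3!·2!·2!) = 15120 distinguishable arrangements.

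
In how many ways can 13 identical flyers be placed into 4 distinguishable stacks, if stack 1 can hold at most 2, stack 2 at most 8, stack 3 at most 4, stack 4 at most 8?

Without the upper bounds there are C(16,3) = 560 ways to split 13 among 4 stacks.
Subtract solutions that violate a single cap (substitute x_i' = x_i − (cap_i+1)): x_1 ≥ 3 gives C(13,3) = 286; x_2 ≥ 9 gives C(7,3) = 35; x_3 ≥ 5 gives C(11,3) = 165; x_4 ≥ 9 gives C(7,3) = 35. Together 521.
Add back pairs where two caps are both exceeded: 4 + 56 + 4 + 0 + 0 + 0 = 64.
By inclusion–exclusion the count is 560 − 521 + 64 = 103.

103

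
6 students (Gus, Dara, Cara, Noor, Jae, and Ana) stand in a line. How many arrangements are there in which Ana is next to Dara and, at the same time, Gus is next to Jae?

96

Treat {Ana,Dara} as one block (2 orders) and {Gus,Jae} as another (2 orders).
That leaves 4 units to arrange: 2 × 2 × 4! = 4 × 24 = 96.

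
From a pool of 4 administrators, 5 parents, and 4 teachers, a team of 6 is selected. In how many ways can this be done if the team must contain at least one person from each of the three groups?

With no constraint there are C(13,6) = 1716 possible selections.
Selections missing a whole group: no administrators → C(9,6) = 84; no parents → C(8,6) = 28; no teachers → C(9,6) = 84.
Add back selections omitting two groups (i.e. drawn from a single group): C(4,6) + C(5,6) + C(4,6) = 0.
By inclusion–exclusion: 1716 − 196 + 0 = 1520.

1520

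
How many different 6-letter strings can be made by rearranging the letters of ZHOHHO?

ZHOHHO has 6 letters with H appearing 3 times and O appearing twice.
So there are 6! / (3!·2!) = 60 distinguishable arrangements.

60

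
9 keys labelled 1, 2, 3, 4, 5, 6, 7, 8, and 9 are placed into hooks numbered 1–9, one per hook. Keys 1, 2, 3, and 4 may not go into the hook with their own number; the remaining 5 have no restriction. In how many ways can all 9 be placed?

Let Aᵢ (for 1 ≤ i ≤ 4) be the placements that put key i in its forbidden hook. Any j of these fix j positions, leaving (9−j)! ways to fill the rest, and there are C(4,j) ways to pick which j.
By inclusion–exclusion, the number of valid placements is Σ_{j=0}^{4} (−1)^j C(4,j)·(9−j)!.
Computing: 362880 − 161280 + 30240 − 2880 + 120 = 229080.

229080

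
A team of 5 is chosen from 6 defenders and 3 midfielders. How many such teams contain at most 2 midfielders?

111

Split by how many midfielders are chosen (0 through 2).
Sum: C(3,0)·C(6,5) + C(3,1)·C(6,4) + C(3,2)·C(6,3) = 6 + 45 + 60 = 111.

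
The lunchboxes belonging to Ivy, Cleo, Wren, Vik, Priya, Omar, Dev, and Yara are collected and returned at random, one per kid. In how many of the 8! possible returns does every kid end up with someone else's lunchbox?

Count assignments avoiding every fixed point. For any j of the 8 kids fixed to their own lunchbox, the other 8−j can be arranged in (8−j)! ways.
By inclusion–exclusion this is Σ_{j=0}^{8} (−1)^j C(8,j)·(8−j)!.
Computing: 40320 − 40320 + 20160 − 6720 + 1680 − 336 + 56 − 8 + 1 = 14833.

14833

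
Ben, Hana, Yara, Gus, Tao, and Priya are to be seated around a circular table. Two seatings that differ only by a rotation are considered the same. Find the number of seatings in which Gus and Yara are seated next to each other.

Glue Gus and Yara into a block (2 internal orders). Seating 5 units around a circle gives (4)! arrangements.
So 2 × (4)! = 2 × 24 = 48.

48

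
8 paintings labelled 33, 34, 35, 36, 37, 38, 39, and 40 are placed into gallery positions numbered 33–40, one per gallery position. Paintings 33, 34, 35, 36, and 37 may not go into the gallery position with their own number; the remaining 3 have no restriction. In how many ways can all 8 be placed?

21234

Let Aᵢ (for 33 ≤ i ≤ 37) be the placements that put painting i in its forbidden gallery position. Any j of these fix j positions, leaving (8−j)! ways to fill the rest, and there are C(5,j) ways to pick which j.
By inclusion–exclusion, the number of valid placements is Σ_{j=0}^{5} (−1)^j C(5,j)·(8−j)!.
Computing: 40320 − 25200 + 7200 − 1200 + 120 − 6 = 21234.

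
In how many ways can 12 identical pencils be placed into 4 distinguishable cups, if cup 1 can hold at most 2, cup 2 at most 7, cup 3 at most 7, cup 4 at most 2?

45

By stars and bars, unrestricted non-negative solutions to x_1+…+x_4 = 12 number C(12+3,3) = 455.
Subtract solutions that violate a single cap (substitute x_i' = x_i − (cap_i+1)): x_1 ≥ 3 gives C(12,3) = 220; x_2 ≥ 8 gives C(7,3) = 35; x_3 ≥ 8 gives C(7,3) = 35; x_4 ≥ 3 gives C(12,3) = 220. Together 510.
Add back pairs where two caps are both exceeded: 4 + 4 + 84 + 0 + 4 + 4 = 100.
By inclusion–exclusion the count is 455 − 510 + 100 = 45.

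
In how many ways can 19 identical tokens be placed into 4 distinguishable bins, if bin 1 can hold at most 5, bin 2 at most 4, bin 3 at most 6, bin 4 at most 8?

35

Without the upper bounds there are C(22,3) = 1540 ways to split 19 among 4 bins.
Subtract solutions that violate a single cap (substitute x_i' = x_i − (cap_i+1)): x_1 ≥ 6 gives C(16,3) = 560; x_2 ≥ 5 gives C(17,3) = 680; x_3 ≥ 7 gives C(15,3) = 455; x_4 ≥ 9 gives C(13,3) = 286. Together 1981.
Add back pairs where two caps are both exceeded: 165 + 84 + 35 + 120 + 56 + 20 = 480.
Subtract triples: 4 + 0 + 0 + 0 = 4.
By inclusion–exclusion the count is 1540 − 1981 + 480 − 4 = 35.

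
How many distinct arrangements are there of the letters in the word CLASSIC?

The 7 letters of CLASSIC have repeats: C appearing twice and S appearing twice.
Dividing 7! = 5040 by 2!·2! = 4 for the repeated letters gives 1260.

1260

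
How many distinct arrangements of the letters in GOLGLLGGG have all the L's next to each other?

Treat the 3 copies of L as a single block. The multiset to arrange is then {LLL, G, G, G, G, G, O}, 7 items in all.
That gives (7)!/(5!) = 42 arrangements.

42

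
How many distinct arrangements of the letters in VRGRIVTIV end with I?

3360

With the last slot taken by I, it remains to arrange the other 8 letters (VRGRVTIV).
Those 8 letters have R appearing twice and V appearing 3 times, giving (8)!/(3!·2!) = 3360.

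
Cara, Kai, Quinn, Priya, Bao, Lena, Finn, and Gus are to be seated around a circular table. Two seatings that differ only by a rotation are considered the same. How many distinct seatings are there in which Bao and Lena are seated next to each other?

Treat {Bao, Lena} as one unit (2 internal orders) and seat the resulting 7 units around the table: (6)! circular arrangements.
So 2 × (6)! = 2 × 720 = 1440.

1440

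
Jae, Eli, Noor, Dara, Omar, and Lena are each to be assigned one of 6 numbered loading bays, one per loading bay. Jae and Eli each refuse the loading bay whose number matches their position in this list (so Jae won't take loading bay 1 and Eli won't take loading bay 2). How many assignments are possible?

504

Let Aᵢ (for i ∈ {1, 2}) be the placements that put person i in their forbidden loading bay. Any j of these fix j positions, leaving (6−j)! ways to fill the rest, and there are C(2,j) ways to pick which j.
By inclusion–exclusion, the number of valid placements is Σ_{j=0}^{2} (−1)^j C(2,j)·(6−j)!.
Computing: 720 − 240 + 24 = 504.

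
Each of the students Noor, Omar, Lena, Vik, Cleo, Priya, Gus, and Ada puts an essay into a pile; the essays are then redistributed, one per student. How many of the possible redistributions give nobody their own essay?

14833

Count assignments avoiding every fixed point. For any j of the 8 students fixed to their own essay, the other 8−j can be arranged in (8−j)! ways.
By inclusion–exclusion this is Σ_{j=0}^{8} (−1)^j C(8,j)·(8−j)!.
Computing: 40320 − 40320 + 20160 − 6720 + 1680 − 336 + 56 − 8 + 1 = 14833.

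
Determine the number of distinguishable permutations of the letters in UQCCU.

30

UQCCU has 5 letters with C appearing twice and U appearing twice.
The number of distinct arrangements is 5!/(2!·2!) = 120/4 = 30.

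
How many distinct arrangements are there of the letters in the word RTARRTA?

The 7 letters of RTARRTA have repeats: A appearing twice, R appearing 3 times, and T appearing twice.
The number of distinct arrangements is 7!/(3!·2!·2!) = 5040/24 = 210.

210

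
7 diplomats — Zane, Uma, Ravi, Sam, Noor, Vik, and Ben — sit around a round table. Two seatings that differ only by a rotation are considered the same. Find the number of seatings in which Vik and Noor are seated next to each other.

Treat {Vik, Noor} as one unit (2 internal orders) and seat the resulting 6 units around the table: (5)! circular arrangements.
So 2 × (5)! = 2 × 120 = 240.

240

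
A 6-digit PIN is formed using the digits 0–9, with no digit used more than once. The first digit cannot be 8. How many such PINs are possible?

The first digit has 10−1 = 9 choices (anything except 8).
The remaining 5 digits are filled from the other 9 symbols without repetition: 9 × 8 × 7 × 6 × 5 = 15120.
Total: 9 × 15120 = 136080.

136080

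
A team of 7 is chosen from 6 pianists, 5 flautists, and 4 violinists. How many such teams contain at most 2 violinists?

4950

Split by how many violinists are chosen (0 through 2).
Sum: C(4,0)·C(11,7) + C(4,1)·C(11,6) + C(4,2)·C(11,5) = 330 + 1848 + 2772 = 4950.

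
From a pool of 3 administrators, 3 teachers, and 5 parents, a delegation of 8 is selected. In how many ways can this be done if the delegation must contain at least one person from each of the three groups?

Total 8-person selections from all 11: C(11,8) = 165.
Subtract selections that omit an entire group: no administrators → C(8,8) = 1; no teachers → C(8,8) = 1; no parents → C(6,8) = 0.
Add back selections omitting two groups (i.e. drawn from a single group): C(3,8) + C(3,8) + C(5,8) = 0.
By inclusion–exclusion: 165 − 2 + 0 = 163.

163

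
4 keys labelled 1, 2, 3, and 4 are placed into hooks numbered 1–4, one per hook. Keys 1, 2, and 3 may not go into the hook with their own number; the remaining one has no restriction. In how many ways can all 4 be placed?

Let Aᵢ (for i ∈ {1, 2, 3}) be the placements that put key i in its forbidden hook. Any j of these fix j positions, leaving (4−j)! ways to fill the rest, and there are C(3,j) ways to pick which j.
By inclusion–exclusion, the number of valid placements is Σ_{j=0}^{3} (−1)^j C(3,j)·(4−j)!.
Computing: 24 − 18 + 6 − 1 = 11.

11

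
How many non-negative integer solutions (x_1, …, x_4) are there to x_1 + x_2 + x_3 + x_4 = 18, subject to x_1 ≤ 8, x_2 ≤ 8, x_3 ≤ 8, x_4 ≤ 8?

By stars and bars, unrestricted non-negative solutions to x_1+…+x_4 = 18 number C(18+3,3) = 1330.
Subtract solutions that violate a single cap (substitute x_i' = x_i − (cap_i+1)): x_1 ≥ 9 gives C(12,3) = 220; x_2 ≥ 9 gives C(12,3) = 220; x_3 ≥ 9 gives C(12,3) = 220; x_4 ≥ 9 gives C(12,3) = 220. Together 880.
Add back pairs where two caps are both exceeded: 1 + 1 + 1 + 1 + 1 + 1 = 6.
By inclusion–exclusion the count is 1330 − 880 + 6 = 456.

456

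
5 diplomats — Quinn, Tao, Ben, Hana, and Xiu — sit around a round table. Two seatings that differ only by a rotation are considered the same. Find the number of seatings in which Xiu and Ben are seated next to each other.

12

Treat {Xiu, Ben} as one unit (2 internal orders) and seat the resulting 4 units around the table: (3)! circular arrangements.
So 2 × (3)! = 2 × 6 = 12.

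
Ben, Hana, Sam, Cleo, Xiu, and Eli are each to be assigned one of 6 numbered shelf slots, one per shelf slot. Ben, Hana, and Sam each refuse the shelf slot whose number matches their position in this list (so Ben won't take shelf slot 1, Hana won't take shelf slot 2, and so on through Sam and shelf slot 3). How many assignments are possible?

Let Aᵢ (for i ∈ {1, 2, 3}) be the placements that put person i in their forbidden shelf slot. Any j of these fix j positions, leaving (6−j)! ways to fill the rest, and there are C(3,j) ways to pick which j.
By inclusion–exclusion, the number of valid placements is Σ_{j=0}^{3} (−1)^j C(3,j)·(6−j)!.
Computing: 720 − 360 + 72 − 6 = 426.

426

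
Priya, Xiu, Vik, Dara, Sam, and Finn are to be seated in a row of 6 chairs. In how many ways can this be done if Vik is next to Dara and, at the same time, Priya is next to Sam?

Treat {Vik,Dara} as one block (2 orders) and {Priya,Sam} as another (2 orders).
That leaves 4 units to arrange: 2 × 2 × 4! = 4 × 24 = 96.

96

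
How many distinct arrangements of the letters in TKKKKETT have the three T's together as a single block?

Treat the 3 copies of T as a single block. The multiset to arrange is then {TTT, E, K, K, K, K}, 6 items in all.
That gives (6)!/(4!) = 30 arrangements.

30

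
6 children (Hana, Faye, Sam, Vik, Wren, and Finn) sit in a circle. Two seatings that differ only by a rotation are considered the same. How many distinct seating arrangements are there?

120

Fix one person's seat to break rotational symmetry; the remaining 5 people can be arranged in (5)! = 120 ways.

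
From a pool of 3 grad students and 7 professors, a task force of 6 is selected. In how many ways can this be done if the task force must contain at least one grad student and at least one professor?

203

Unrestricted: C(10,6) = 210 ways to pick any 6 of the 10.
Selections missing a whole group: no grad students → C(7,6) = 7; no professors → C(3,6) = 0.
Both groups omitted at once is impossible, so 210 − 7 = 203.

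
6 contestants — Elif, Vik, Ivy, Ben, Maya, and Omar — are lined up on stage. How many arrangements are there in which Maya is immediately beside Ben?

Treat {Maya, Ben} as a single unit. There are 5 units to order, and the pair itself can be ordered 2 ways.
That gives 2 × 5! = 2 × 120 = 240.

240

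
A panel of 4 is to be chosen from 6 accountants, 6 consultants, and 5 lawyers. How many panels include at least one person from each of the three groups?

1260

Total 4-person selections from all 17: C(17,4) = 2380.
Subtract selections that omit an entire group: no accountants → C(11,4) = 330; no consultants → C(11,4) = 330; no lawyers → C(12,4) = 495.
Add back selections omitting two groups (i.e. drawn from a single group): C(6,4) + C(6,4) + C(5,4) = 35.
By inclusion–exclusion: 2380 − 1155 + 35 = 1260.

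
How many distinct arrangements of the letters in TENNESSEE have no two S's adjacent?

There are 9!/(4!·2!·2!) = 3780 arrangements of TENNESSEE in total.
Arrangements with the S's together: treat SS as one letter, giving (8)!/(4!·2!) = 840.
Subtracting, 3780 − 840 = 2940 arrangements keep the S's apart.

2940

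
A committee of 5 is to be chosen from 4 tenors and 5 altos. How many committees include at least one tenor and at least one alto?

With no constraint there are C(9,5) = 126 possible selections.
Subtract selections that omit an entire group: no tenors → C(5,5) = 1; no altos → C(4,5) = 0.
Both groups omitted at once is impossible, so 126 − 1 = 125.

125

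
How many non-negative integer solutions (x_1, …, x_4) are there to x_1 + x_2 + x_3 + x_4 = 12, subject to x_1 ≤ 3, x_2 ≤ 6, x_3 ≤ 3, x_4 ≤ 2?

Without the upper bounds there are C(15,3) = 455 ways to split 12 among 4 variables.
Subtract solutions that violate a single cap (substitute x_i' = x_i − (cap_i+1)): x_1 ≥ 4 gives C(11,3) = 165; x_2 ≥ 7 gives C(8,3) = 56; x_3 ≥ 4 gives C(11,3) = 165; x_4 ≥ 3 gives C(12,3) = 220. Together 606.
Add back pairs where two caps are both exceeded: 4 + 35 + 56 + 4 + 10 + 56 = 165.
Subtract triples: 0 + 0 + 4 + 0 = 4.
By inclusion–exclusion the count is 455 − 606 + 165 − 4 = 10.

10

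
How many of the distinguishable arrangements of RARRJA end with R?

Fix R in the last position and arrange the remaining 5 letters.
Those 5 letters have A appearing twice and R appearing twice, giving (5)!/(2!·2!) = 30.

30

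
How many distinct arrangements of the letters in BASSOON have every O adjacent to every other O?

360

Treat the 2 copies of O as a single block. The multiset to arrange is then {OO, A, B, N, S, S}, 6 items in all.
That gives (6)!/(2!) = 360 arrangements.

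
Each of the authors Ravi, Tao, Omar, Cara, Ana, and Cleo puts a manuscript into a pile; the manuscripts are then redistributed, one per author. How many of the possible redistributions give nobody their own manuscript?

265

Count assignments avoiding every fixed point. For any j of the 6 authors fixed to their own manuscript, the other 6−j can be arranged in (6−j)! ways.
By inclusion–exclusion this is Σ_{j=0}^{6} (−1)^j C(6,j)·(6−j)!.
Computing: 720 − 720 + 360 − 120 + 30 − 6 + 1 = 265.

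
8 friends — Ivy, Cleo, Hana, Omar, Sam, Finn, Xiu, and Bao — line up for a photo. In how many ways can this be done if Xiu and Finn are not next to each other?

Of the 8! = 40320 arrangements, those with Xiu and Finn adjacent number 2 × 7! = 10080 (treat the pair as a block with 2 internal orders).
Complementary counting: 40320 − 10080 = 30240.

30240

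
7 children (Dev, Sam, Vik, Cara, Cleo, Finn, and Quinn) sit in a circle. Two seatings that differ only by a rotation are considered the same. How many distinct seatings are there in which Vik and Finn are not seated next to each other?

480

All circular seatings of 7 people number (6)! = 720.
Those with Vik next to Finn: fuse the pair into one unit and seat 6 units around a circle — 2·(5)! = 240.
Subtracting, 720 − 240 = 480.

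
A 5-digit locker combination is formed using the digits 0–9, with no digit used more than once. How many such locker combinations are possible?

With no repetition, fill the 5 digits in order: 10 choices, then 9, down to 6.
That product is 10 × 9 × 8 × 7 × 6 = 30240.

30240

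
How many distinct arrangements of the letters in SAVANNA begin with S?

60

With the first slot taken by S, it remains to arrange the other 6 letters (AVANNA).
Those 6 letters have A appearing 3 times and N appearing twice, giving (6)!/(3!·2!) = 60.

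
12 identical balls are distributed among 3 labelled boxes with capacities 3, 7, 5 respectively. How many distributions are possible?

By stars and bars, unrestricted non-negative solutions to x_1+…+x_3 = 12 number C(12+2,2) = 91.
Subtract solutions that violate a single cap (substitute x_i' = x_i − (cap_i+1)): x_1 ≥ 4 gives C(10,2) = 45; x_2 ≥ 8 gives C(6,2) = 15; x_3 ≥ 6 gives C(8,2) = 28. Together 88.
Add back pairs where two caps are both exceeded: 1 + 6 + 0 = 7.
By inclusion–exclusion the count is 91 − 88 + 7 = 10.

10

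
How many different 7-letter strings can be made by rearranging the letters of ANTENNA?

The 7 letters of ANTENNA have repeats: A appearing twice and N appearing 3 times.
Dividing 7! = 5040 by 3!·2! = 12 for the repeated letters gives 420.

420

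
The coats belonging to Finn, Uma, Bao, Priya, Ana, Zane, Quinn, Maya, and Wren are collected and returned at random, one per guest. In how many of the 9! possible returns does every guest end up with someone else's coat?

This is the derangement count D_9: permutations of 9 items with no fixed point.
By inclusion–exclusion this is Σ_{j=0}^{9} (−1)^j C(9,j)·(9−j)!.
Computing: 362880 − 362880 + 181440 − 60480 + 15120 − 3024 + 504 − 72 + 9 − 1 = 133496.

133496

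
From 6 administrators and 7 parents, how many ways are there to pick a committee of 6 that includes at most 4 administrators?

Split by how many administrators are chosen (0 through 4).
Sum: C(6,0)·C(7,6) + C(6,1)·C(7,5) + C(6,2)·C(7,4) + C(6,3)·C(7,3) + C(6,4)·C(7,2) = 7 + 126 + 525 + 700 + 315 = 1673.

1673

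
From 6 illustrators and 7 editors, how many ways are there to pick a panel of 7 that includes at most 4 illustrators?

1583

Split by how many illustrators are chosen (0 through 4).
Sum: C(6,0)·C(7,7) + C(6,1)·C(7,6) + C(6,2)·C(7,5) + C(6,3)·C(7,4) + C(6,4)·C(7,3) = 1 + 42 + 315 + 700 + 525 = 1583.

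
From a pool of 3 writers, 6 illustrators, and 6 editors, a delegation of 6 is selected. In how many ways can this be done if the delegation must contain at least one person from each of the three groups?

Unrestricted: C(15,6) = 5005 ways to pick any 6 of the 15.
Subtract selections that omit an entire group: no writers → C(12,6) = 924; no illustrators → C(9,6) = 84; no editors → C(9,6) = 84.
Add back selections omitting two groups (i.e. drawn from a single group): C(3,6) + C(6,6) + C(6,6) = 2.
By inclusion–exclusion: 5005 − 1092 + 2 = 3915.

3915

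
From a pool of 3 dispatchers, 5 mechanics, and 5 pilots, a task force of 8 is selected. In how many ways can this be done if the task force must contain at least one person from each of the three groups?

Unrestricted: C(13,8) = 1287 ways to pick any 8 of the 13.
Subtract selections that omit an entire group: no dispatchers → C(10,8) = 45; no mechanics → C(8,8) = 1; no pilots → C(8,8) = 1.
Add back selections omitting two groups (i.e. drawn from a single group): C(3,8) + C(5,8) + C(5,8) = 0.
By inclusion–exclusion: 1287 − 47 + 0 = 1240.

1240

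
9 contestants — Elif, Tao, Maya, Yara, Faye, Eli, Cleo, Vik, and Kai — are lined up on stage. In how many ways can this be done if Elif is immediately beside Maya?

Glue Elif and Maya into one block (2 internal orders), leaving 8 units to arrange in a row.
So the count is 2·(8)! = 80640.

80640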